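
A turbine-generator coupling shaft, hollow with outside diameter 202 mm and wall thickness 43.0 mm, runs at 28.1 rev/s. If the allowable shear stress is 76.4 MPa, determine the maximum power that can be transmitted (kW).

J = π(d_o⁴ − d_i⁴)/32 = π(0.202⁴ − 0.116⁴)/32 = 1.457×10^-4 m⁴.
T_max = τ_allow·J/r = 7.64×10^7 × 1.457×10^-4 / 0.101 = 110200 N·m.
ω = 2π·28.1 = 176.6 rad/s, so P_max = T_max·ω = 1.946×10^7 W.

19500 kW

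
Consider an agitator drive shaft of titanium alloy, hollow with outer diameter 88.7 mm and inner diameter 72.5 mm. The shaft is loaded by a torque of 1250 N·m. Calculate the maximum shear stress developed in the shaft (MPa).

J = π(d_o⁴ − d_i⁴)/32 = π(0.0887⁴ − 0.0725⁴)/32 = 3.365×10^-6 m⁴.
τ_max = T·r/J = 1250 × 0.0444 / 3.365×10^-6 = 1.648×10^7 Pa.

16.5 MPa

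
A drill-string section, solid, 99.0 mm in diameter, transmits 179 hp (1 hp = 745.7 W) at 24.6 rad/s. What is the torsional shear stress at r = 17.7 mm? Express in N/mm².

ω = 24.6 rad/s, so T = P/ω = 179×745.7 / 24.60 = 5426 N·m.
J = πd⁴/32 = π(0.0990)⁴/32 = 9.431×10^-6 m⁴.
Shear stress varies linearly with radius: τ = T·r/J = 5426 × 0.0177 / 9.431×10^-6 = 1.018×10^7 Pa.

10.2 N/mm²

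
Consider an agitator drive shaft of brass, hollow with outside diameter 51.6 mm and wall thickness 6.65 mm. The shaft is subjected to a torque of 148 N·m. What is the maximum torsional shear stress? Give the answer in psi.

J = π(d_o⁴ − d_i⁴)/32 = π(0.0516⁴ − 0.0383⁴)/32 = 4.847×10^-7 m⁴.
τ_max = T·r/J = 148.0 × 0.0258 / 4.847×10^-7 = 7.877×10^6 Pa.

1140 psi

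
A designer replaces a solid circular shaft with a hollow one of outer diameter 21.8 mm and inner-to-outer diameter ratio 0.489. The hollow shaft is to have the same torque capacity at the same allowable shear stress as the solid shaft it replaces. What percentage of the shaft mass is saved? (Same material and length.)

Equal τ_max and T ⇒ the solid shaft needs d_s³ = d_o³(1−k⁴), so d_s = 21.8·(1−0.489⁴)^(1/3) = 21.38 mm.
Area ratio A_h/A_s = d_o²(1−k²)/d_s² = (1−k²)/(1−k⁴)^(2/3) = 0.7913.
Mass saving = 1 − 0.7913 = 20.9 %.

20.9 %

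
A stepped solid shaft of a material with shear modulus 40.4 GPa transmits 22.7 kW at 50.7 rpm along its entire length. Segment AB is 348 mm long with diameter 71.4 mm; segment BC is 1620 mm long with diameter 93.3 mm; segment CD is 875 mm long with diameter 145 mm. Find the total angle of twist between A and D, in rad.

0.0396 rad

ω = 2π·50.7/60 = 5.309 rad/s, so T = P/ω = 22.7×10³ / 5.309 = 4276 N·m.
J_AB = π(0.0714)⁴/32 = 2.55×10^-6 m⁴; J_BC = π(0.0933)⁴/32 = 7.44×10^-6 m⁴; J_CD = π(0.145)⁴/32 = 4.34×10^-5 m⁴.
θ = (T/G)·Σ L_i/J_i = (4276/40.4×10⁹)·(0.348/2.55×10^-6 + 1.62/7.44×10^-6 + 0.875/4.34×10^-5) = 0.03961 rad.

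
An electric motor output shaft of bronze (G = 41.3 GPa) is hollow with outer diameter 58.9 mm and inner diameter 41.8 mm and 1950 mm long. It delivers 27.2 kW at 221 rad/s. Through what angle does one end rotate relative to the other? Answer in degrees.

0.378°

ω = 221 rad/s, so T = P/ω = 27.2×10³ / 221.0 = 123.1 N·m.
J = π(d_o⁴ − d_i⁴)/32 = π(0.0589⁴ − 0.0418⁴)/32 = 8.819×10^-7 m⁴.
θ = T·L/(G·J) = 123.1 × 1.95 / (41.3×10⁹ × 8.819×10^-7) = 6.590×10^-3 rad.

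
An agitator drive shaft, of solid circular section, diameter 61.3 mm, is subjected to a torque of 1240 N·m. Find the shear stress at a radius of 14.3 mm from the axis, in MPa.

12.8 MPa

J = πd⁴/32 = π(0.0613)⁴/32 = 1.386×10^-6 m⁴.
Shear stress varies linearly with radius: τ = T·r/J = 1240 × 0.0143 / 1.386×10^-6 = 1.279×10^7 Pa.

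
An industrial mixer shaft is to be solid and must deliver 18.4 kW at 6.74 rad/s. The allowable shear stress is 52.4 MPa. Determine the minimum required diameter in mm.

64.3 mm

ω = 6.74 rad/s, so T = P/ω = 18.4×10³ / 6.740 = 2730 N·m.
For a solid shaft τ_max = 16T/(πd³), so d = (16T/(π τ_allow))^(1/3) = (16·2730/(π·5.24×10^7))^(1/3) = 0.06426 m.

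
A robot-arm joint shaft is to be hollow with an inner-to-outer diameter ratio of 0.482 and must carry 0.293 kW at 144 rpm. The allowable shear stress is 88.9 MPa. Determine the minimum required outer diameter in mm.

10.6 mm

ω = 2π·144/60 = 15.08 rad/s, so T = P/ω = 0.293×10³ / 15.08 = 19.43 N·m.
For a hollow shaft with d_i/d_o = 0.482: τ_max = 16T/(π d_o³ (1−k⁴)), so d_o = [16T/(π τ_allow (1−k⁴))]^(1/3) = [16·19.43/(π·8.89×10^7·0.9460)]^(1/3) = 0.01056 m.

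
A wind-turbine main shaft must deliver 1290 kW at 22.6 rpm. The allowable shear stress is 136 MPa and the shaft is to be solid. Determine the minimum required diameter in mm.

273 mm

ω = 2π·22.6/60 = 2.367 rad/s, so T = P/ω = 1290×10³ / 2.367 = 545100 N·m.
For a solid shaft τ_max = 16T/(πd³), so d = (16T/(π τ_allow))^(1/3) = (16·545100/(π·1.36×10^8))^(1/3) = 0.2733 m.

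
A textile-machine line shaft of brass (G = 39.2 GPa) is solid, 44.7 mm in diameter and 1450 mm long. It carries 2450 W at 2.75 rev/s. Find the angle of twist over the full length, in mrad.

13.4 mrad

ω = 2π·2.75 = 17.28 rad/s, so T = P/ω = 2450 / 17.28 = 141.8 N·m.
J = πd⁴/32 = π(0.0447)⁴/32 = 3.919×10^-7 m⁴.
θ = T·L/(G·J) = 141.8 × 1.45 / (39.2×10⁹ × 3.919×10^-7) = 0.01338 rad.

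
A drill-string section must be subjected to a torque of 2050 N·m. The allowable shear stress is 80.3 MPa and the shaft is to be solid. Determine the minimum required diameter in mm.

50.7 mm

For a solid shaft τ_max = 16T/(πd³), so d = (16T/(π τ_allow))^(1/3) = (16·2050/(π·8.03×10^7))^(1/3) = 0.05066 m.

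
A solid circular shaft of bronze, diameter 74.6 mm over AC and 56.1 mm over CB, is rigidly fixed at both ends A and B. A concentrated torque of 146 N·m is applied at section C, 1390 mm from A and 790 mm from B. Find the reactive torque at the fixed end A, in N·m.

93.4 N·m

Compatibility: T_A·a/J_AC = T_B·b/J_CB with T_A + T_B = T₀.
J_AC = 3.04×10^-6 m⁴, J_CB = 9.72×10^-7 m⁴, so T_A = T₀·(J_AC/a)/((J_AC/a)+(J_CB/b)) = 93.43 N·m, T_B = 52.57 N·m.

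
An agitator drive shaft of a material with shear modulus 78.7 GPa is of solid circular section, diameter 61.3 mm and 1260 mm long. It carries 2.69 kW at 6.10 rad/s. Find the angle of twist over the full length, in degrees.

ω = 6.10 rad/s, so T = P/ω = 2.69×10³ / 6.100 = 441.0 N·m.
J = πd⁴/32 = π(0.0613)⁴/32 = 1.386×10^-6 m⁴.
θ = T·L/(G·J) = 441.0 × 1.26 / (78.7×10⁹ × 1.386×10^-6) = 5.093×10^-3 rad.

0.292°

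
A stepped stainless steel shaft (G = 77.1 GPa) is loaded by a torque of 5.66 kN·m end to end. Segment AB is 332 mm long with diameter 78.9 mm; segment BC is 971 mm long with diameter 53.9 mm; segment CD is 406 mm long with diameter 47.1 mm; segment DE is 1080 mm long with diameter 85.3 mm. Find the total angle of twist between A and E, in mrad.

J_AB = π(0.0789)⁴/32 = 3.80×10^-6 m⁴; J_BC = π(0.0539)⁴/32 = 8.29×10^-7 m⁴; J_CD = π(0.0471)⁴/32 = 4.83×10^-7 m⁴; J_DE = π(0.0853)⁴/32 = 5.20×10^-6 m⁴.
θ = (T/G)·Σ L_i/J_i = (5660/77.1×10⁹)·(0.332/3.80×10^-6 + 0.971/8.29×10^-7 + 0.406/4.83×10^-7 + 1.08/5.20×10^-6) = 0.1694 rad.

169 mrad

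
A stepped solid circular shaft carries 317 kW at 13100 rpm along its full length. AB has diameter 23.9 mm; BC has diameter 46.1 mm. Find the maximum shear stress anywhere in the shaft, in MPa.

86.2 MPa

ω = 2π·13100/60 = 1372 rad/s, so T = P/ω = 317×10³ / 1372 = 231.1 N·m.
Under the same torque, τ_max = 16T/(πd³) is largest where d is smallest — segment AB (d = 23.9 mm).
τ_max = 16·231.1/(π·(0.0239)³) = 8.621×10^7 Pa.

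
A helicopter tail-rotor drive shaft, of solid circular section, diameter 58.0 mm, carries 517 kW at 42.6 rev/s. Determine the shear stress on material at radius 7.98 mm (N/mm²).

13.9 N/mm²

ω = 2π·42.6 = 267.7 rad/s, so T = P/ω = 517×10³ / 267.7 = 1932 N·m.
J = πd⁴/32 = π(0.0580)⁴/32 = 1.111×10^-6 m⁴.
Shear stress varies linearly with radius: τ = T·r/J = 1932 × 0.00798 / 1.111×10^-6 = 1.387×10^7 Pa.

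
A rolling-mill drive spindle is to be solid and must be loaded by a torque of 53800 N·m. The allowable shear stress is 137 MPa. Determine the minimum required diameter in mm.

For a solid shaft τ_max = 16T/(πd³), so d = (16T/(π τ_allow))^(1/3) = (16·53800/(π·1.37×10^8))^(1/3) = 0.1260 m.

126 mm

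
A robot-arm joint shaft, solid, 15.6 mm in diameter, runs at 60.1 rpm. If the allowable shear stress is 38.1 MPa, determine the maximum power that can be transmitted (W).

J = πd⁴/32 = π(0.0156)⁴/32 = 5.814×10^-9 m⁴.
T_max = τ_allow·J/r = 3.81×10^7 × 5.814×10^-9 / 0.00780 = 28.40 N·m.
ω = 2π·60.1/60 = 6.294 rad/s, so P_max = T_max·ω = 178.7 W.

179 W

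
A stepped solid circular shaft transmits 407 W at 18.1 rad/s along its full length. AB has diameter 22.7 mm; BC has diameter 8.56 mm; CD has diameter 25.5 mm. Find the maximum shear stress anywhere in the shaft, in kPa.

183000 kPa

ω = 18.1 rad/s, so T = P/ω = 407 / 18.10 = 22.49 N·m.
Under the same torque, τ_max = 16T/(πd³) is largest where d is smallest — segment BC (d = 8.56 mm).
τ_max = 16·22.49/(π·(0.00856)³) = 1.826×10^8 Pa.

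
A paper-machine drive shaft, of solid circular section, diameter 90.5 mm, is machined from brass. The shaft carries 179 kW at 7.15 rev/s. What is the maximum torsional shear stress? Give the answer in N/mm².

ω = 2π·7.15 = 44.92 rad/s, so T = P/ω = 179×10³ / 44.92 = 3984 N·m.
J = πd⁴/32 = π(0.0905)⁴/32 = 6.586×10^-6 m⁴.
τ_max = T·r/J = 3984 × 0.0452 / 6.586×10^-6 = 2.738×10^7 Pa.

27.4 N/mm²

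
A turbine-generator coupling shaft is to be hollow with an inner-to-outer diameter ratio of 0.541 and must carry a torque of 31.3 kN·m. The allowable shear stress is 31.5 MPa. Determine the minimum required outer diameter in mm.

For a hollow shaft with d_i/d_o = 0.541: τ_max = 16T/(π d_o³ (1−k⁴)), so d_o = [16T/(π τ_allow (1−k⁴))]^(1/3) = [16·31300/(π·3.15×10^7·0.9143)]^(1/3) = 0.1769 m.

177 mm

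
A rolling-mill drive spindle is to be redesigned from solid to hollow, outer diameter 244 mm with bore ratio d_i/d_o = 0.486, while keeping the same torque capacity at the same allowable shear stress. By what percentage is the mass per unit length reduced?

20.6 %

Equal τ_max and T ⇒ the solid shaft needs d_s³ = d_o³(1−k⁴), so d_s = 244·(1−0.486⁴)^(1/3) = 239.4 mm.
Area ratio A_h/A_s = d_o²(1−k²)/d_s² = (1−k²)/(1−k⁴)^(2/3) = 0.7936.
Mass saving = 1 − 0.7936 = 20.6 %.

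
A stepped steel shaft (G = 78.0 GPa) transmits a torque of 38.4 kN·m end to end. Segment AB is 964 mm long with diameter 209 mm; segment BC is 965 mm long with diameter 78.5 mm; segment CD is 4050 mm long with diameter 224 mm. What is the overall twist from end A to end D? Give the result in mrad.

J_AB = π(0.209)⁴/32 = 1.87×10^-4 m⁴; J_BC = π(0.0785)⁴/32 = 3.73×10^-6 m⁴; J_CD = π(0.224)⁴/32 = 2.47×10^-4 m⁴.
θ = (T/G)·Σ L_i/J_i = (38400/78.0×10⁹)·(0.964/1.87×10^-4 + 0.965/3.73×10^-6 + 4.05/2.47×10^-4) = 0.1380 rad.

138 mrad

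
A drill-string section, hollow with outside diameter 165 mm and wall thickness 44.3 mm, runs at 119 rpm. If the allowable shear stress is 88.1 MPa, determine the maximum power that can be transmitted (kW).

924 kW

J = π(d_o⁴ − d_i⁴)/32 = π(0.165⁴ − 0.0764⁴)/32 = 6.942×10^-5 m⁴.
T_max = τ_allow·J/r = 8.81×10^7 × 6.942×10^-5 / 0.0825 = 74130 N·m.
ω = 2π·119/60 = 12.46 rad/s, so P_max = T_max·ω = 9.238×10^5 W.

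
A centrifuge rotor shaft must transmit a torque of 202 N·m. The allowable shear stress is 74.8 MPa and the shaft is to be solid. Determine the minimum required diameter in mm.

24.0 mm

For a solid shaft τ_max = 16T/(πd³), so d = (16T/(π τ_allow))^(1/3) = (16·202.0/(π·7.48×10^7))^(1/3) = 0.02396 m.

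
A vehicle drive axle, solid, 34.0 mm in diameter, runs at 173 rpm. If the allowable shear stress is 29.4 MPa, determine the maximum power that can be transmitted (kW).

4.11 kW

J = πd⁴/32 = π(0.0340)⁴/32 = 1.312×10^-7 m⁴.
T_max = τ_allow·J/r = 2.94×10^7 × 1.312×10^-7 / 0.0170 = 226.9 N·m.
ω = 2π·173/60 = 18.12 rad/s, so P_max = T_max·ω = 4110 W.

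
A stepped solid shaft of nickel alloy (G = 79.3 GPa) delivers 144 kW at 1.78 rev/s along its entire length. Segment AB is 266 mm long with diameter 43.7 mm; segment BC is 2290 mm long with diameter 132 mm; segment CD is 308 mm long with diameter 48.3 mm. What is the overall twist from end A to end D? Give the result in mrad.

227 mrad

ω = 2π·1.78 = 11.18 rad/s, so T = P/ω = 144×10³ / 11.18 = 12880 N·m.
J_AB = π(0.0437)⁴/32 = 3.58×10^-7 m⁴; J_BC = π(0.132)⁴/32 = 2.98×10^-5 m⁴; J_CD = π(0.0483)⁴/32 = 5.34×10^-7 m⁴.
θ = (T/G)·Σ L_i/J_i = (12880/79.3×10⁹)·(0.266/3.58×10^-7 + 2.29/2.98×10^-5 + 0.308/5.34×10^-7) = 0.2267 rad.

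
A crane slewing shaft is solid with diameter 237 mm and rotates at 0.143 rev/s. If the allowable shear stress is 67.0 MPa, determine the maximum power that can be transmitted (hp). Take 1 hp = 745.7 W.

211 hp

J = πd⁴/32 = π(0.237)⁴/32 = 3.097×10^-4 m⁴.
T_max = τ_allow·J/r = 6.70×10^7 × 3.097×10^-4 / 0.118 = 175100 N·m.
ω = 2π·0.143 = 0.8985 rad/s, so P_max = T_max·ω = 1.573×10^5 W.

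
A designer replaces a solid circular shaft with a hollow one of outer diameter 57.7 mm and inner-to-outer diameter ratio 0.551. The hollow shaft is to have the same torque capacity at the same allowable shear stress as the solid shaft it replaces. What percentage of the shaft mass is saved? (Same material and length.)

Equal τ_max and T ⇒ the solid shaft needs d_s³ = d_o³(1−k⁴), so d_s = 57.7·(1−0.551⁴)^(1/3) = 55.87 mm.
Area ratio A_h/A_s = d_o²(1−k²)/d_s² = (1−k²)/(1−k⁴)^(2/3) = 0.7428.
Mass saving = 1 − 0.7428 = 25.7 %.

25.7 %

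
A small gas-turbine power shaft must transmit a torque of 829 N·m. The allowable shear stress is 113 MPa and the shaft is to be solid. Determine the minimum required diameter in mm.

For a solid shaft τ_max = 16T/(πd³), so d = (16T/(π τ_allow))^(1/3) = (16·829.0/(π·1.13×10^8))^(1/3) = 0.03343 m.

33.4 mm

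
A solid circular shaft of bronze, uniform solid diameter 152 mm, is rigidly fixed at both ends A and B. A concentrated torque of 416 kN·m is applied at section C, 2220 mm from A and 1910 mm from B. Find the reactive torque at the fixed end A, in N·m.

192000 N·m

With uniform GJ and both ends fixed, compatibility θ_AC = θ_CB gives T_A·a = T_B·b, together with T_A + T_B = T₀.
T_A = T₀·b/(a+b) = 416000·1910/4130 = 192400 N·m; T_B = 223600 N·m.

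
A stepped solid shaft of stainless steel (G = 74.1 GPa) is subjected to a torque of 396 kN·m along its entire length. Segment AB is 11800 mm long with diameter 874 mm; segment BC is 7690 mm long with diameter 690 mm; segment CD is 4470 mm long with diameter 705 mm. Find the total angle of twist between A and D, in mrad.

J_AB = π(0.874)⁴/32 = 0.0573 m⁴; J_BC = π(0.690)⁴/32 = 0.0223 m⁴; J_CD = π(0.705)⁴/32 = 0.0243 m⁴.
θ = (T/G)·Σ L_i/J_i = (396000/74.1×10⁹)·(11.8/0.0573 + 7.69/0.0223 + 4.47/0.0243) = 3.933×10^-3 rad.

3.93 mrad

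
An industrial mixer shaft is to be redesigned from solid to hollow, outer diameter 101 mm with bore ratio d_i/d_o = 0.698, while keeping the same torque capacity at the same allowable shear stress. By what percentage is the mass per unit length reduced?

Equal τ_max and T ⇒ the solid shaft needs d_s³ = d_o³(1−k⁴), so d_s = 101·(1−0.698⁴)^(1/3) = 92.28 mm.
Area ratio A_h/A_s = d_o²(1−k²)/d_s² = (1−k²)/(1−k⁴)^(2/3) = 0.6143.
Mass saving = 1 − 0.6143 = 38.6 %.

38.6 %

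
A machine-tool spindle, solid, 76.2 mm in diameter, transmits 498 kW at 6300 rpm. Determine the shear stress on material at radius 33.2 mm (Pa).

ω = 2π·6300/60 = 659.7 rad/s, so T = P/ω = 498×10³ / 659.7 = 754.8 N·m.
J = πd⁴/32 = π(0.0762)⁴/32 = 3.310×10^-6 m⁴.
Shear stress varies linearly with radius: τ = T·r/J = 754.8 × 0.0332 / 3.310×10^-6 = 7.571×10^6 Pa.

7.57e6 Pa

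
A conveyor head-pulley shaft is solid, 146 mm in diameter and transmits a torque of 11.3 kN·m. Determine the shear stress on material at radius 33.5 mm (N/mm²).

J = πd⁴/32 = π(0.146)⁴/32 = 4.461×10^-5 m⁴.
Shear stress varies linearly with radius: τ = T·r/J = 11300 × 0.0335 / 4.461×10^-5 = 8.486×10^6 Pa.

8.49 N/mm²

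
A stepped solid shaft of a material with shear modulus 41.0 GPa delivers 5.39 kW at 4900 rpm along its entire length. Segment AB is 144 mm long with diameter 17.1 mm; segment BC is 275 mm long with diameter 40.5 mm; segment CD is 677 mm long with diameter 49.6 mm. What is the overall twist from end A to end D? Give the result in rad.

ω = 2π·4900/60 = 513.1 rad/s, so T = P/ω = 5.39×10³ / 513.1 = 10.50 N·m.
J_AB = π(0.0171)⁴/32 = 8.39×10^-9 m⁴; J_BC = π(0.0405)⁴/32 = 2.64×10^-7 m⁴; J_CD = π(0.0496)⁴/32 = 5.94×10^-7 m⁴.
θ = (T/G)·Σ L_i/J_i = (10.50/41.0×10⁹)·(0.144/8.39×10^-9 + 0.275/2.64×10^-7 + 0.677/5.94×10^-7) = 4.954×10^-3 rad.

0.00495 rad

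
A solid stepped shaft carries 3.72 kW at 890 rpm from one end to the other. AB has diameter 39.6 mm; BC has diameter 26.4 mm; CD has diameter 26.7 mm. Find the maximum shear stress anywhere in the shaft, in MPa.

ω = 2π·890/60 = 93.20 rad/s, so T = P/ω = 3.72×10³ / 93.20 = 39.91 N·m.
Under the same torque, τ_max = 16T/(πd³) is largest where d is smallest — segment BC (d = 26.4 mm).
τ_max = 16·39.91/(π·(0.0264)³) = 1.105×10^7 Pa.

11.0 MPa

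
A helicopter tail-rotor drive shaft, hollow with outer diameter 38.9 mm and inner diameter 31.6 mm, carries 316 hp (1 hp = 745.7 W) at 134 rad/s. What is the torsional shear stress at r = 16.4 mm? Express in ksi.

33.0 ksi

ω = 134 rad/s, so T = P/ω = 316×745.7 / 134.0 = 1759 N·m.
J = π(d_o⁴ − d_i⁴)/32 = π(0.0389⁴ − 0.0316⁴)/32 = 1.269×10^-7 m⁴.
Shear stress varies linearly with radius: τ = T·r/J = 1759 × 0.0164 / 1.269×10^-7 = 2.272×10^8 Pa.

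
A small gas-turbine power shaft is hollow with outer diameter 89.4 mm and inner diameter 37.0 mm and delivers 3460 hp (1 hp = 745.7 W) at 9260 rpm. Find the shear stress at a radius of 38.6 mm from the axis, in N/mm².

16.9 N/mm²

ω = 2π·9260/60 = 969.7 rad/s, so T = P/ω = 3460×745.7 / 969.7 = 2661 N·m.
J = π(d_o⁴ − d_i⁴)/32 = π(0.0894⁴ − 0.0370⁴)/32 = 6.087×10^-6 m⁴.
Shear stress varies linearly with radius: τ = T·r/J = 2661 × 0.0386 / 6.087×10^-6 = 1.687×10^7 Pa.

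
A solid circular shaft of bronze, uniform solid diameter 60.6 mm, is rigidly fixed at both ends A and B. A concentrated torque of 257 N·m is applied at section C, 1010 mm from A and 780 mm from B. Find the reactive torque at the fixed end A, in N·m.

With uniform GJ and both ends fixed, compatibility θ_AC = θ_CB gives T_A·a = T_B·b, together with T_A + T_B = T₀.
T_A = T₀·b/(a+b) = 257.0·780/1790 = 112.0 N·m; T_B = 145.0 N·m.

112 N·m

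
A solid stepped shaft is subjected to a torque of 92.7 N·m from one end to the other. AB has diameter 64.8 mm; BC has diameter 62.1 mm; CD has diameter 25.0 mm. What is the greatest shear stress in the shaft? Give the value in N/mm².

30.2 N/mm²

Under the same torque, τ_max = 16T/(πd³) is largest where d is smallest — segment CD (d = 25.0 mm).
τ_max = 16·92.70/(π·(0.0250)³) = 3.022×10^7 Pa.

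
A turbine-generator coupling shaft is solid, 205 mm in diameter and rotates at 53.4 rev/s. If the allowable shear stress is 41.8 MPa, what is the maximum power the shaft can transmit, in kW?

23700 kW

J = πd⁴/32 = π(0.205)⁴/32 = 1.734×10^-4 m⁴.
T_max = τ_allow·J/r = 4.18×10^7 × 1.734×10^-4 / 0.102 = 70710 N·m.
ω = 2π·53.4 = 335.5 rad/s, so P_max = T_max·ω = 2.372×10^7 W.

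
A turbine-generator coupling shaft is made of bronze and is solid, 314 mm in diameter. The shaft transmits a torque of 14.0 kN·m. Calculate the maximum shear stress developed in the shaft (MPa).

2.30 MPa

J = πd⁴/32 = π(0.314)⁴/32 = 9.544×10^-4 m⁴.
τ_max = T·r/J = 14000 × 0.157 / 9.544×10^-4 = 2.303×10^6 Pa.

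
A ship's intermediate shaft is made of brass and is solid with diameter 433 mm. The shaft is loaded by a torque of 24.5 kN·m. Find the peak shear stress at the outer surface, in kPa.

1540 kPa

J = πd⁴/32 = π(0.433)⁴/32 = 3.451×10^-3 m⁴.
τ_max = T·r/J = 24500 × 0.216 / 3.451×10^-3 = 1.537×10^6 Pa.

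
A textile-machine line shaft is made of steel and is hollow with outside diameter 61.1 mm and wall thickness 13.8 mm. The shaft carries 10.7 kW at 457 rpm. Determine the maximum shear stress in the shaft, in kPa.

5490 kPa

ω = 2π·457/60 = 47.86 rad/s, so T = P/ω = 10.7×10³ / 47.86 = 223.6 N·m.
J = π(d_o⁴ − d_i⁴)/32 = π(0.0611⁴ − 0.0335⁴)/32 = 1.245×10^-6 m⁴.
τ_max = T·r/J = 223.6 × 0.0306 / 1.245×10^-6 = 5.488×10^6 Pa.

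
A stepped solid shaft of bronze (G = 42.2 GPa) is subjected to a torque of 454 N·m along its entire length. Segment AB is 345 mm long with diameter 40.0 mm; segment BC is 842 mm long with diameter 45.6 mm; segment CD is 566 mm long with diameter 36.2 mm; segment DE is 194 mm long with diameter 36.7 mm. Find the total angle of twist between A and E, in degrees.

J_AB = π(0.0400)⁴/32 = 2.51×10^-7 m⁴; J_BC = π(0.0456)⁴/32 = 4.24×10^-7 m⁴; J_CD = π(0.0362)⁴/32 = 1.69×10^-7 m⁴; J_DE = π(0.0367)⁴/32 = 1.78×10^-7 m⁴.
θ = (T/G)·Σ L_i/J_i = (454.0/42.2×10⁹)·(0.345/2.51×10^-7 + 0.842/4.24×10^-7 + 0.566/1.69×10^-7 + 0.194/1.78×10^-7) = 0.08395 rad.

4.81°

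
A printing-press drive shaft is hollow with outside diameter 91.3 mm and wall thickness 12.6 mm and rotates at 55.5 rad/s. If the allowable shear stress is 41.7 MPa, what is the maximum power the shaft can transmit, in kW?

251 kW

J = π(d_o⁴ − d_i⁴)/32 = π(0.0913⁴ − 0.0661⁴)/32 = 4.947×10^-6 m⁴.
T_max = τ_allow·J/r = 4.17×10^7 × 4.947×10^-6 / 0.0456 = 4519 N·m.
ω = 55.5 rad/s, so P_max = T_max·ω = 2.508×10^5 W.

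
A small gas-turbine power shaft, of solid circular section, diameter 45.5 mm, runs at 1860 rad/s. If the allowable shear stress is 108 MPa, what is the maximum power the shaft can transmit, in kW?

3720 kW

J = πd⁴/32 = π(0.0455)⁴/32 = 4.208×10^-7 m⁴.
T_max = τ_allow·J/r = 1.08×10^8 × 4.208×10^-7 / 0.0227 = 1998 N·m.
ω = 1860 rad/s, so P_max = T_max·ω = 3.715×10^6 W.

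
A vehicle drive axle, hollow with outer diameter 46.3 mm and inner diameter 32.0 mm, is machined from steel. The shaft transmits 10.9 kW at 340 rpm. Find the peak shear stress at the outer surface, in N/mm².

ω = 2π·340/60 = 35.60 rad/s, so T = P/ω = 10.9×10³ / 35.60 = 306.1 N·m.
J = π(d_o⁴ − d_i⁴)/32 = π(0.0463⁴ − 0.0320⁴)/32 = 3.482×10^-7 m⁴.
τ_max = T·r/J = 306.1 × 0.0231 / 3.482×10^-7 = 2.035×10^7 Pa.

20.4 N/mm²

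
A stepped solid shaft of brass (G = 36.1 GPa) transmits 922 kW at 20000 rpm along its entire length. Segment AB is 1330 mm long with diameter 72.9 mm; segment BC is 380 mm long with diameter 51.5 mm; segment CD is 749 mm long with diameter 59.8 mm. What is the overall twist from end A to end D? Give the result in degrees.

ω = 2π·20000/60 = 2094 rad/s, so T = P/ω = 922×10³ / 2094 = 440.2 N·m.
J_AB = π(0.0729)⁴/32 = 2.77×10^-6 m⁴; J_BC = π(0.0515)⁴/32 = 6.91×10^-7 m⁴; J_CD = π(0.0598)⁴/32 = 1.26×10^-6 m⁴.
θ = (T/G)·Σ L_i/J_i = (440.2/36.1×10⁹)·(1.33/2.77×10^-6 + 0.380/6.91×10^-7 + 0.749/1.26×10^-6) = 0.01983 rad.

1.14°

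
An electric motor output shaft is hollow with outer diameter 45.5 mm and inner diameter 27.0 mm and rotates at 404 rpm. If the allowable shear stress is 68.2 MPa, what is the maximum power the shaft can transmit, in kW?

46.7 kW

J = π(d_o⁴ − d_i⁴)/32 = π(0.0455⁴ − 0.0270⁴)/32 = 3.686×10^-7 m⁴.
T_max = τ_allow·J/r = 6.82×10^7 × 3.686×10^-7 / 0.0227 = 1105 N·m.
ω = 2π·404/60 = 42.31 rad/s, so P_max = T_max·ω = 4.675×10^4 W.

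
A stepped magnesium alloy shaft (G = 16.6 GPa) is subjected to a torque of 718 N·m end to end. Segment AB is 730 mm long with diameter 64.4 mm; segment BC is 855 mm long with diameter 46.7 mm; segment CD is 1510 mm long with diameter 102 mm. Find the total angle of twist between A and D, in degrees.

5.96°

J_AB = π(0.0644)⁴/32 = 1.69×10^-6 m⁴; J_BC = π(0.0467)⁴/32 = 4.67×10^-7 m⁴; J_CD = π(0.102)⁴/32 = 1.06×10^-5 m⁴.
θ = (T/G)·Σ L_i/J_i = (718.0/16.6×10⁹)·(0.730/1.69×10^-6 + 0.855/4.67×10^-7 + 1.51/1.06×10^-5) = 0.1040 rad.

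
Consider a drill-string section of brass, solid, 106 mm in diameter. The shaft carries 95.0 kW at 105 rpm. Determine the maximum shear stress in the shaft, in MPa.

36.9 MPa

ω = 2π·105/60 = 11.00 rad/s, so T = P/ω = 95.0×10³ / 11.00 = 8640 N·m.
J = πd⁴/32 = π(0.106)⁴/32 = 1.239×10^-5 m⁴.
τ_max = T·r/J = 8640 × 0.0530 / 1.239×10^-5 = 3.695×10^7 Pa.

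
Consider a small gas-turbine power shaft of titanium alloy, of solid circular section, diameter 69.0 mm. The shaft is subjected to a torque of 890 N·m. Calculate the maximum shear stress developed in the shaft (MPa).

13.8 MPa

J = πd⁴/32 = π(0.0690)⁴/32 = 2.225×10^-6 m⁴.
τ_max = T·r/J = 890.0 × 0.0345 / 2.225×10^-6 = 1.380×10^7 Pa.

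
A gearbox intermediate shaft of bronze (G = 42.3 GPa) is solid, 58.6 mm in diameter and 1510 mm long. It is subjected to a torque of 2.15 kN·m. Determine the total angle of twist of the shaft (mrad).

J = πd⁴/32 = π(0.0586)⁴/32 = 1.158×10^-6 m⁴.
θ = T·L/(G·J) = 2150 × 1.51 / (42.3×10⁹ × 1.158×10^-6) = 0.06630 rad.

66.3 mrad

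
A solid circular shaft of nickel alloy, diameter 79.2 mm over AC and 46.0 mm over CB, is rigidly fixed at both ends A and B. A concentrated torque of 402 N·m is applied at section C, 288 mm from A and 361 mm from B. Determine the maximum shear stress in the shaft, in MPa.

3.78 MPa

Compatibility: T_A·a/J_AC = T_B·b/J_CB with T_A + T_B = T₀.
J_AC = 3.86×10^-6 m⁴, J_CB = 4.40×10^-7 m⁴, so T_A = T₀·(J_AC/a)/((J_AC/a)+(J_CB/b)) = 368.5 N·m, T_B = 33.46 N·m.
τ in each portion: τ_AC = 3.78×10^6 Pa, τ_CB = 1.75×10^6 Pa; maximum is in AC.
τ_max = T_AC·r/J = 368.5·0.0396/3.86×10^-6 = 3.778×10^6 Pa.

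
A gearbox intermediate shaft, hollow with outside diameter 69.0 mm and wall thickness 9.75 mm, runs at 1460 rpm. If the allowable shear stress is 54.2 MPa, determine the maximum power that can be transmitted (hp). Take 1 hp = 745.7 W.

527 hp

J = π(d_o⁴ − d_i⁴)/32 = π(0.0690⁴ − 0.0495⁴)/32 = 1.636×10^-6 m⁴.
T_max = τ_allow·J/r = 5.42×10^7 × 1.636×10^-6 / 0.0345 = 2570 N·m.
ω = 2π·1460/60 = 152.9 rad/s, so P_max = T_max·ω = 3.929×10^5 W.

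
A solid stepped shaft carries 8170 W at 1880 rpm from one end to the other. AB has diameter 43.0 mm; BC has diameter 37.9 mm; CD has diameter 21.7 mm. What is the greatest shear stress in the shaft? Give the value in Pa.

2.07e7 Pa

ω = 2π·1880/60 = 196.9 rad/s, so T = P/ω = 8170 / 196.9 = 41.50 N·m.
Under the same torque, τ_max = 16T/(πd³) is largest where d is smallest — segment CD (d = 21.7 mm).
τ_max = 16·41.50/(π·(0.0217)³) = 2.068×10^7 Pa.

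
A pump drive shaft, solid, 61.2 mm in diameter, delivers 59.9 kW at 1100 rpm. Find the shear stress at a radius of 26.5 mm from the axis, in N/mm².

10.0 N/mm²

ω = 2π·1100/60 = 115.2 rad/s, so T = P/ω = 59.9×10³ / 115.2 = 520.0 N·m.
J = πd⁴/32 = π(0.0612)⁴/32 = 1.377×10^-6 m⁴.
Shear stress varies linearly with radius: τ = T·r/J = 520.0 × 0.0265 / 1.377×10^-6 = 1.001×10^7 Pa.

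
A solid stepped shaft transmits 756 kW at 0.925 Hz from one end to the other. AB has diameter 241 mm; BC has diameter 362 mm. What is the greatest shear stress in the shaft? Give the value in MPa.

ω = 2π·0.925 = 5.812 rad/s, so T = P/ω = 756×10³ / 5.812 = 130100 N·m.
Under the same torque, τ_max = 16T/(πd³) is largest where d is smallest — segment AB (d = 241 mm).
τ_max = 16·130100/(π·(0.241)³) = 4.733×10^7 Pa.

47.3 MPa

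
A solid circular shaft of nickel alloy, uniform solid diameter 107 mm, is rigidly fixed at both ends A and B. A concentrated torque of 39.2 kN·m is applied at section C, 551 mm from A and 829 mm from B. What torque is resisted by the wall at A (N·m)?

With uniform GJ and both ends fixed, compatibility θ_AC = θ_CB gives T_A·a = T_B·b, together with T_A + T_B = T₀.
T_A = T₀·b/(a+b) = 39200·829/1380 = 23550 N·m; T_B = 15650 N·m.

23500 N·m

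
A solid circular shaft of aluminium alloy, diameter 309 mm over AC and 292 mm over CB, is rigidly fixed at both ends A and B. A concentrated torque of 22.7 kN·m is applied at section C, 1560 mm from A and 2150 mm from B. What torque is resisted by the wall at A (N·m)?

Compatibility: T_A·a/J_AC = T_B·b/J_CB with T_A + T_B = T₀.
J_AC = 8.95×10^-4 m⁴, J_CB = 7.14×10^-4 m⁴, so T_A = T₀·(J_AC/a)/((J_AC/a)+(J_CB/b)) = 14380 N·m, T_B = 8320 N·m.

14400 N·m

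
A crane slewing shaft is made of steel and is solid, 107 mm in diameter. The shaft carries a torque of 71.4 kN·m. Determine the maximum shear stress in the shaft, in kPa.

J = πd⁴/32 = π(0.107)⁴/32 = 1.287×10^-5 m⁴.
τ_max = T·r/J = 71400 × 0.0535 / 1.287×10^-5 = 2.968×10^8 Pa.

297000 kPa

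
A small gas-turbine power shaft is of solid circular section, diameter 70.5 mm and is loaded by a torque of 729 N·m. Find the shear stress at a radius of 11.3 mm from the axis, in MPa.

J = πd⁴/32 = π(0.0705)⁴/32 = 2.425×10^-6 m⁴.
Shear stress varies linearly with radius: τ = T·r/J = 729.0 × 0.0113 / 2.425×10^-6 = 3.397×10^6 Pa.

3.40 MPa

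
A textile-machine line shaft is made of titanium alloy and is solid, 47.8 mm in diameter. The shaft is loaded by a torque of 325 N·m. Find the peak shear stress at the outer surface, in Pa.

1.52e7 Pa

J = πd⁴/32 = π(0.0478)⁴/32 = 5.125×10^-7 m⁴.
τ_max = T·r/J = 325.0 × 0.0239 / 5.125×10^-7 = 1.516×10^7 Pa.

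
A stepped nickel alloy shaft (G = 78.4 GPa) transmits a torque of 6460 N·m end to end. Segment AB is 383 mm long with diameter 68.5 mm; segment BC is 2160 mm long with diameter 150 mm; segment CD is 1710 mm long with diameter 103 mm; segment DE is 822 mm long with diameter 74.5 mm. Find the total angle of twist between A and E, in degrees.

J_AB = π(0.0685)⁴/32 = 2.16×10^-6 m⁴; J_BC = π(0.150)⁴/32 = 4.97×10^-5 m⁴; J_CD = π(0.103)⁴/32 = 1.10×10^-5 m⁴; J_DE = π(0.0745)⁴/32 = 3.02×10^-6 m⁴.
θ = (T/G)·Σ L_i/J_i = (6460/78.4×10⁹)·(0.383/2.16×10^-6 + 2.16/4.97×10^-5 + 1.71/1.10×10^-5 + 0.822/3.02×10^-6) = 0.05333 rad.

3.06°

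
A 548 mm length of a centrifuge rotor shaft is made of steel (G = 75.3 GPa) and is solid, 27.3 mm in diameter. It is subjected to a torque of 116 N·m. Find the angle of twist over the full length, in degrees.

0.887°

J = πd⁴/32 = π(0.0273)⁴/32 = 5.453×10^-8 m⁴.
θ = T·L/(G·J) = 116.0 × 0.548 / (75.3×10⁹ × 5.453×10^-8) = 0.01548 rad.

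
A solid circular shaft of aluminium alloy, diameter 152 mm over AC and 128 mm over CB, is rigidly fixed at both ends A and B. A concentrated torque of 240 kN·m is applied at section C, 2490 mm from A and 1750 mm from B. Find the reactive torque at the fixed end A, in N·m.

140000 N·m

Compatibility: T_A·a/J_AC = T_B·b/J_CB with T_A + T_B = T₀.
J_AC = 5.24×10^-5 m⁴, J_CB = 2.64×10^-5 m⁴, so T_A = T₀·(J_AC/a)/((J_AC/a)+(J_CB/b)) = 139900 N·m, T_B = 100100 N·m.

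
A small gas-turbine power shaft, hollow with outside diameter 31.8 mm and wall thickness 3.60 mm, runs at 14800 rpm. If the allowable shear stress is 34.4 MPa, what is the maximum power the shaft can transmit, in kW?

J = π(d_o⁴ − d_i⁴)/32 = π(0.0318⁴ − 0.0246⁴)/32 = 6.444×10^-8 m⁴.
T_max = τ_allow·J/r = 3.44×10^7 × 6.444×10^-8 / 0.0159 = 139.4 N·m.
ω = 2π·14800/60 = 1550 rad/s, so P_max = T_max·ω = 2.161×10^5 W.

216 kW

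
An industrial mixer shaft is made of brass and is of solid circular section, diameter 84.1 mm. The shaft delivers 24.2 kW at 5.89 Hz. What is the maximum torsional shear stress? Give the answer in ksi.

ω = 2π·5.89 = 37.01 rad/s, so T = P/ω = 24.2×10³ / 37.01 = 653.9 N·m.
J = πd⁴/32 = π(0.0841)⁴/32 = 4.911×10^-6 m⁴.
τ_max = T·r/J = 653.9 × 0.0420 / 4.911×10^-6 = 5.599×10^6 Pa.

0.812 ksi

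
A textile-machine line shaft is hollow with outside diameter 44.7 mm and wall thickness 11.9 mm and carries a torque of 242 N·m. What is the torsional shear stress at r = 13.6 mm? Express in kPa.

8820 kPa

J = π(d_o⁴ − d_i⁴)/32 = π(0.0447⁴ − 0.0209⁴)/32 = 3.732×10^-7 m⁴.
Shear stress varies linearly with radius: τ = T·r/J = 242.0 × 0.0136 / 3.732×10^-7 = 8.818×10^6 Pa.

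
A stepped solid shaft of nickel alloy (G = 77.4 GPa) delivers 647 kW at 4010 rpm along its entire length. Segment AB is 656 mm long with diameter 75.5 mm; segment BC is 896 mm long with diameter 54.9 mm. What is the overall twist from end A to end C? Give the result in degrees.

ω = 2π·4010/60 = 419.9 rad/s, so T = P/ω = 647×10³ / 419.9 = 1541 N·m.
J_AB = π(0.0755)⁴/32 = 3.19×10^-6 m⁴; J_BC = π(0.0549)⁴/32 = 8.92×10^-7 m⁴.
θ = (T/G)·Σ L_i/J_i = (1541/77.4×10⁹)·(0.656/3.19×10^-6 + 0.896/8.92×10^-7) = 0.02409 rad.

1.38°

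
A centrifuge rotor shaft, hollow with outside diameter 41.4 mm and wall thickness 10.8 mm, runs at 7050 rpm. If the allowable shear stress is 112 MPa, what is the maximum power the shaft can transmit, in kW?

J = π(d_o⁴ − d_i⁴)/32 = π(0.0414⁴ − 0.0198⁴)/32 = 2.733×10^-7 m⁴.
T_max = τ_allow·J/r = 1.12×10^8 × 2.733×10^-7 / 0.0207 = 1479 N·m.
ω = 2π·7050/60 = 738.3 rad/s, so P_max = T_max·ω = 1.092×10^6 W.

1090 kW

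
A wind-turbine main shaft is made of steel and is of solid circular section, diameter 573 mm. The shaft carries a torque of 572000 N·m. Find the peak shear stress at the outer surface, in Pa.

J = πd⁴/32 = π(0.573)⁴/32 = 0.01058 m⁴.
τ_max = T·r/J = 572000 × 0.286 / 0.01058 = 1.548×10^7 Pa.

1.55e7 Pa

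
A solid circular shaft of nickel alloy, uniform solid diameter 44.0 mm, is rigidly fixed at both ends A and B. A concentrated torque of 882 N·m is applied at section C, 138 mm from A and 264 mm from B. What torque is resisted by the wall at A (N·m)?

579 N·m

With uniform GJ and both ends fixed, compatibility θ_AC = θ_CB gives T_A·a = T_B·b, together with T_A + T_B = T₀.
T_A = T₀·b/(a+b) = 882.0·264/402.0 = 579.2 N·m; T_B = 302.8 N·m.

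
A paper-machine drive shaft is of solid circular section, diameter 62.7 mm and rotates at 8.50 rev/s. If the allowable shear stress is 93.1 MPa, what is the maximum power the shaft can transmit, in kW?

241 kW

J = πd⁴/32 = π(0.0627)⁴/32 = 1.517×10^-6 m⁴.
T_max = τ_allow·J/r = 9.31×10^7 × 1.517×10^-6 / 0.0314 = 4506 N·m.
ω = 2π·8.50 = 53.41 rad/s, so P_max = T_max·ω = 2.406×10^5 W.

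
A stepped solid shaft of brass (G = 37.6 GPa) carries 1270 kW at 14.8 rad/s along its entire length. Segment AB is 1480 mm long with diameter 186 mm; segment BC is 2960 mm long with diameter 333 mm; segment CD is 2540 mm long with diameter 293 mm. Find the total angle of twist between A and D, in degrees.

ω = 14.8 rad/s, so T = P/ω = 1270×10³ / 14.80 = 85810 N·m.
J_AB = π(0.186)⁴/32 = 1.18×10^-4 m⁴; J_BC = π(0.333)⁴/32 = 1.21×10^-3 m⁴; J_CD = π(0.293)⁴/32 = 7.24×10^-4 m⁴.
θ = (T/G)·Σ L_i/J_i = (85810/37.6×10⁹)·(1.48/1.18×10^-4 + 2.96/1.21×10^-3 + 2.54/7.24×10^-4) = 0.04235 rad.

2.43°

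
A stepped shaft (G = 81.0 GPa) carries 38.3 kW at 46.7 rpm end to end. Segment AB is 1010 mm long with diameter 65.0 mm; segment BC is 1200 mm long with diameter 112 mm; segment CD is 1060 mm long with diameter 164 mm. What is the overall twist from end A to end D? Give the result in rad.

ω = 2π·46.7/60 = 4.890 rad/s, so T = P/ω = 38.3×10³ / 4.890 = 7832 N·m.
J_AB = π(0.0650)⁴/32 = 1.75×10^-6 m⁴; J_BC = π(0.112)⁴/32 = 1.54×10^-5 m⁴; J_CD = π(0.164)⁴/32 = 7.10×10^-5 m⁴.
θ = (T/G)·Σ L_i/J_i = (7832/81.0×10⁹)·(1.01/1.75×10^-6 + 1.20/1.54×10^-5 + 1.06/7.10×10^-5) = 0.06468 rad.

0.0647 rad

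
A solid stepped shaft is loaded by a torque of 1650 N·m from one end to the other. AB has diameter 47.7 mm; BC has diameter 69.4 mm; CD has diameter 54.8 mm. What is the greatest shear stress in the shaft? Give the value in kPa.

Under the same torque, τ_max = 16T/(πd³) is largest where d is smallest — segment AB (d = 47.7 mm).
τ_max = 16·1650/(π·(0.0477)³) = 7.743×10^7 Pa.

77400 kPa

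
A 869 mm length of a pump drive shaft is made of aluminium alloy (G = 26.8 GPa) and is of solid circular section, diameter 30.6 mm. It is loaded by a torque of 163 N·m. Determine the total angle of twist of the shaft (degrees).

3.52°

J = πd⁴/32 = π(0.0306)⁴/32 = 8.608×10^-8 m⁴.
θ = T·L/(G·J) = 163.0 × 0.869 / (26.8×10⁹ × 8.608×10^-8) = 0.06140 rad.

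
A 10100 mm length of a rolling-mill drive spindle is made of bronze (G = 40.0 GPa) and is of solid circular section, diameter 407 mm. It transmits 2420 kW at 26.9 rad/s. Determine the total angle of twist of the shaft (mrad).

ω = 26.9 rad/s, so T = P/ω = 2420×10³ / 26.90 = 89960 N·m.
J = πd⁴/32 = π(0.407)⁴/32 = 2.694×10^-3 m⁴.
θ = T·L/(G·J) = 89960 × 10.1 / (40.0×10⁹ × 2.694×10^-3) = 8.432×10^-3 rad.

8.43 mrad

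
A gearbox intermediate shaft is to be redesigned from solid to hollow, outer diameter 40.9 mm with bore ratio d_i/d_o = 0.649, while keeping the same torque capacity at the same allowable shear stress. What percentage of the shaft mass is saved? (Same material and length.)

Equal τ_max and T ⇒ the solid shaft needs d_s³ = d_o³(1−k⁴), so d_s = 40.9·(1−0.649⁴)^(1/3) = 38.32 mm.
Area ratio A_h/A_s = d_o²(1−k²)/d_s² = (1−k²)/(1−k⁴)^(2/3) = 0.6593.
Mass saving = 1 − 0.6593 = 34.1 %.

34.1 %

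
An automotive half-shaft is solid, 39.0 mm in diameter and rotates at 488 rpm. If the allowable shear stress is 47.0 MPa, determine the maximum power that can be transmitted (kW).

28.0 kW

J = πd⁴/32 = π(0.0390)⁴/32 = 2.271×10^-7 m⁴.
T_max = τ_allow·J/r = 4.70×10^7 × 2.271×10^-7 / 0.0195 = 547.4 N·m.
ω = 2π·488/60 = 51.10 rad/s, so P_max = T_max·ω = 2.797×10^4 W.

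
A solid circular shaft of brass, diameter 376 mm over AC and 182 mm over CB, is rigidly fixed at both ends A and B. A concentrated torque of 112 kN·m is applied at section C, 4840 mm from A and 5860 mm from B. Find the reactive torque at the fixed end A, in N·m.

Compatibility: T_A·a/J_AC = T_B·b/J_CB with T_A + T_B = T₀.
J_AC = 1.96×10^-3 m⁴, J_CB = 1.08×10^-4 m⁴, so T_A = T₀·(J_AC/a)/((J_AC/a)+(J_CB/b)) = 107100 N·m, T_B = 4858 N·m.

107000 N·m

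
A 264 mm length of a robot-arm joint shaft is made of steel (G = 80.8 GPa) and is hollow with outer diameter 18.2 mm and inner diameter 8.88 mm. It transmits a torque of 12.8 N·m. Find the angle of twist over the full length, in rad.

0.00412 rad

J = π(d_o⁴ − d_i⁴)/32 = π(0.0182⁴ − 0.00888⁴)/32 = 1.016×10^-8 m⁴.
θ = T·L/(G·J) = 12.80 × 0.264 / (80.8×10⁹ × 1.016×10^-8) = 4.116×10^-3 rad.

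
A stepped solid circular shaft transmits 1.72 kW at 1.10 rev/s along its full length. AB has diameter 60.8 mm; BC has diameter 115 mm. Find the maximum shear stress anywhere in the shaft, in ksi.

ω = 2π·1.10 = 6.912 rad/s, so T = P/ω = 1.72×10³ / 6.912 = 248.9 N·m.
Under the same torque, τ_max = 16T/(πd³) is largest where d is smallest — segment AB (d = 60.8 mm).
τ_max = 16·248.9/(π·(0.0608)³) = 5.639×10^6 Pa.

0.818 ksi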